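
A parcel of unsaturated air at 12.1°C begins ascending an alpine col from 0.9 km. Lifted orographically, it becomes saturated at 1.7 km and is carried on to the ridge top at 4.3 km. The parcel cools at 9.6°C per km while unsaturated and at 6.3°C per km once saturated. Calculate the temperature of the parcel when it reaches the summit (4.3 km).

-11.96°C

900–1700 m, dry: Δz = 0.8 km ⇒ ΔT = -7.68°C; T = 4.42°C
1700–4300 m, saturated: Δz = 2.6 km ⇒ ΔT = -16.38°C; T = -11.96°C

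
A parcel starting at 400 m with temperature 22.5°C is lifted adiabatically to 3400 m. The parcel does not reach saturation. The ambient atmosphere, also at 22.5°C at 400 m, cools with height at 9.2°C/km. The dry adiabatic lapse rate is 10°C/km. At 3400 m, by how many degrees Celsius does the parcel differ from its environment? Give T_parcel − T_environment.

-2.4°C (parcel cooler than environment)

Parcel:
  Dry to 3400 m: -10 × 3 km = -30°C, so T = -7.5°C.
Environment:
  Environment to 3400 m: -9.2 × 3 km = -27.6°C, so T = -5.1°C.
T_parcel − T_env = -7.5 − (-5.1) = -2.4°C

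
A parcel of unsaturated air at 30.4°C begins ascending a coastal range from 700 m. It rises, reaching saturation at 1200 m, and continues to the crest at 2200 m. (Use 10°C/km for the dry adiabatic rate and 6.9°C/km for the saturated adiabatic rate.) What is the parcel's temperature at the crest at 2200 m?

700 → 1200 m (dry, 10°C/km): ΔT = -10 × 0.5 = -5°C → T = 25.4°C
1200 → 2200 m (saturated, 6.9°C/km): ΔT = -6.9 × 1 = -6.9°C → T = 18.5°C

18.5°C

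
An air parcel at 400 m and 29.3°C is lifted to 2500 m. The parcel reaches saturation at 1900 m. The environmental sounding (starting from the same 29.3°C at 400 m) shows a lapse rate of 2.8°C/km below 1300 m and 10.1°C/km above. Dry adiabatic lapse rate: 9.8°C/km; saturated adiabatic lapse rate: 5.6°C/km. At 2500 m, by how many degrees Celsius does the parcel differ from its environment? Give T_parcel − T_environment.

Parcel:
  Dry to 1900 m: -9.8 × 1.5 km = -14.7°C, so T = 14.6°C.
  Saturated to 2500 m: -5.6 × 0.6 km = -3.36°C, so T = 11.24°C.
Environment:
  Environment, lower layer to 1300 m: -2.8 × 0.9 km = -2.52°C, so T = 26.78°C.
  Environment, upper layer to 2500 m: -10.1 × 1.2 km = -12.12°C, so T = 14.66°C.
T_parcel − T_env = 11.24 − 14.66 = -3.42°C

-3.42°C (parcel cooler than environment)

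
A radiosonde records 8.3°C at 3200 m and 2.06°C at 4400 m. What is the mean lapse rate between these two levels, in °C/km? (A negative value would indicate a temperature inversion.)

Γ = −ΔT/Δz = (8.3 − 2.06) / (4400 − 3200) m
  = 6.24°C / 1.2 km = 5.2°C/km

5.2°C/km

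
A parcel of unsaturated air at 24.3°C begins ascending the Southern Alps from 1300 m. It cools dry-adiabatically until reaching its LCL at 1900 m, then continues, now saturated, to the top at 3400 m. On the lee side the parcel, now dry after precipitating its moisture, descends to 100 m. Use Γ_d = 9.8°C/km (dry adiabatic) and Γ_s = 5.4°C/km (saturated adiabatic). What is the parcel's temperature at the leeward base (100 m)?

42.66°C

Dry to 1900 m: -9.8 × 0.6 km = -5.88°C, so T = 18.42°C.
Saturated to 3400 m: -5.4 × 1.5 km = -8.1°C, so T = 10.32°C.
Dry descent to 100 m: +9.8 × 3.3 km = +32.34°C, so T = 42.66°C.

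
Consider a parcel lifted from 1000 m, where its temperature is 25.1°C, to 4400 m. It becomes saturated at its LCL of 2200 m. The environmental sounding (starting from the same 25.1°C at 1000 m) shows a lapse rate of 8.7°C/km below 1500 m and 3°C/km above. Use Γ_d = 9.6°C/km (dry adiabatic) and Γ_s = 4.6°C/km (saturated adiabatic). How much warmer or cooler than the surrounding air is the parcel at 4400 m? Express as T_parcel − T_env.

-8.59°C (parcel cooler than environment)

Parcel:
  1000–2200 m, dry: Δz = 1.2 km ⇒ ΔT = -11.52°C; T = 13.58°C
  2200–4400 m, saturated: Δz = 2.2 km ⇒ ΔT = -10.12°C; T = 3.46°C
Environment:
  1000–1500 m, environment, lower layer: Δz = 0.5 km ⇒ ΔT = -4.35°C; T = 20.75°C
  1500–4400 m, environment, upper layer: Δz = 2.9 km ⇒ ΔT = -8.7°C; T = 12.05°C
T_parcel − T_env = 3.46 − 12.05 = -8.59°C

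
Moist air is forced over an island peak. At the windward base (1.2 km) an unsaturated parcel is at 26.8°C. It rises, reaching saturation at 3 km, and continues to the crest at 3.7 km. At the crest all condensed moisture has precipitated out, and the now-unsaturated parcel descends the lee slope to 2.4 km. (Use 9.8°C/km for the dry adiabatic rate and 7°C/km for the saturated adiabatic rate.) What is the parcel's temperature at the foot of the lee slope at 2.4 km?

17°C

From 1200 m to 3000 m (dry): cools by 9.8 × 1.8 = 17.64°C, giving 9.16°C.
From 3000 m to 3700 m (saturated): cools by 7 × 0.7 = 4.9°C, giving 4.26°C.
From 3700 m to 2400 m (dry descent): warms by 9.8 × 1.3 = 12.74°C, giving 17°C.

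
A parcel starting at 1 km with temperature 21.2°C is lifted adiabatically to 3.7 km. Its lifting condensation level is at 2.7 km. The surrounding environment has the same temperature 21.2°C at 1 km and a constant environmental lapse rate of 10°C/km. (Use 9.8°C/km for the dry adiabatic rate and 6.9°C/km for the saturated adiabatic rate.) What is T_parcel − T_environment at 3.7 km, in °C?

+3.44°C (parcel warmer than environment)

Parcel:
  Dry to 2700 m: -9.8 × 1.7 km = -16.66°C, so T = 4.54°C.
  Saturated to 3700 m: -6.9 × 1 km = -6.9°C, so T = -2.36°C.
Environment:
  Environment to 3700 m: -10 × 2.7 km = -27°C, so T = -5.8°C.
T_parcel − T_env = -2.36 − (-5.8) = +3.44°C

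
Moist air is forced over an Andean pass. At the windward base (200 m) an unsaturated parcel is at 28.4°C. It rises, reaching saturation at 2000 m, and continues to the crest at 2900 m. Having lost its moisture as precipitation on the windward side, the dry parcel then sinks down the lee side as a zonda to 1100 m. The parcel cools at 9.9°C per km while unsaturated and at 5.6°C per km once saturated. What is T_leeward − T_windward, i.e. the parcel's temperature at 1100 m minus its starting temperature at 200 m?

From 200 m to 2000 m (dry): cools by 9.9 × 1.8 = 17.82°C, giving 10.58°C.
From 2000 m to 2900 m (saturated): cools by 5.6 × 0.9 = 5.04°C, giving 5.54°C.
From 2900 m to 1100 m (dry descent): warms by 9.9 × 1.8 = 17.82°C, giving 23.36°C.
Net change vs windward start: 23.36 − 28.4 = -5.04°C

-5.04°C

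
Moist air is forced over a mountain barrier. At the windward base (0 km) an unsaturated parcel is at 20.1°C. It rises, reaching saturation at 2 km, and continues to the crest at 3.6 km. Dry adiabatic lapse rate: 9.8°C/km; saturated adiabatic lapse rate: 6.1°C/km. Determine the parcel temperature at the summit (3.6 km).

From 0 m to 2000 m (dry): cools by 9.8 × 2 = 19.6°C, giving 0.5°C.
From 2000 m to 3600 m (saturated): cools by 6.1 × 1.6 = 9.76°C, giving -9.26°C.

-9.26°C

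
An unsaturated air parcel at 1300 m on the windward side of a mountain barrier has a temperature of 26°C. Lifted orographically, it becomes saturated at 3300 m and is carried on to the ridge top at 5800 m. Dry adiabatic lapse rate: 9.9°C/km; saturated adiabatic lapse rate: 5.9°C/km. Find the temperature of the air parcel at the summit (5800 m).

-8.55°C

1300 → 3300 m (dry, 9.9°C/km): ΔT = -9.9 × 2 = -19.8°C → T = 6.2°C
3300 → 5800 m (saturated, 5.9°C/km): ΔT = -5.9 × 2.5 = -14.75°C → T = -8.55°C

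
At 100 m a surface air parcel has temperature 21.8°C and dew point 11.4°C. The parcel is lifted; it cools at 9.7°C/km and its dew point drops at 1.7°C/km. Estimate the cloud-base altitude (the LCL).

T and T_d converge at 9.7 − 1.7 = 8°C per km
Height above start = (21.8 − 11.4) / 8 = 1.3 km
LCL altitude = 100 m + 1300 m = 1400 m

1400 m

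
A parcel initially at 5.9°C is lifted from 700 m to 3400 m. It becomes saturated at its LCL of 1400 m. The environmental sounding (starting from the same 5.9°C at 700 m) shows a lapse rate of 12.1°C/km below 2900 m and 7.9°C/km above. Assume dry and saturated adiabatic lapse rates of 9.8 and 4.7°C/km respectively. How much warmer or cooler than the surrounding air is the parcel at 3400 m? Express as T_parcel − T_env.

Parcel:
  From 700 m to 1400 m (dry): cools by 9.8 × 0.7 = 6.86°C, giving -0.96°C.
  From 1400 m to 3400 m (saturated): cools by 4.7 × 2 = 9.4°C, giving -10.36°C.
Environment:
  From 700 m to 2900 m (environment, lower layer): cools by 12.1 × 2.2 = 26.62°C, giving -20.72°C.
  From 2900 m to 3400 m (environment, upper layer): cools by 7.9 × 0.5 = 3.95°C, giving -24.67°C.
T_parcel − T_env = -10.36 − (-24.67) = +14.31°C

+14.31°C (parcel warmer than environment)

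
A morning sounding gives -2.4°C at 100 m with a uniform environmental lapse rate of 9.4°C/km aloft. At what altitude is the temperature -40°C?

Height above start = (-2.4 − (-40)) / 9.4 = 4 km
Altitude = 100 m + 4000 m = 4100 m

4100 m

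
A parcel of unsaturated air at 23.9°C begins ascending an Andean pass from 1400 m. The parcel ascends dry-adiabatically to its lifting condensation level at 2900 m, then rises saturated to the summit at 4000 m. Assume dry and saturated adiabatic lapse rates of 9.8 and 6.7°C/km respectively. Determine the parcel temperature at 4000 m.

Dry to 2900 m: -9.8 × 1.5 km = -14.7°C, so T = 9.2°C.
Saturated to 4000 m: -6.7 × 1.1 km = -7.37°C, so T = 1.83°C.

1.83°C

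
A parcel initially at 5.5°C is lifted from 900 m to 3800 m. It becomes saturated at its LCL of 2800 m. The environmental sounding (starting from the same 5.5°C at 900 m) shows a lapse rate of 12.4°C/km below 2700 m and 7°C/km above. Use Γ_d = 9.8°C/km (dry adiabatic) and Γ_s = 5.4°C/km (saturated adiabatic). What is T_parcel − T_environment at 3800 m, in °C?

+6°C (parcel warmer than environment)

Parcel:
  From 900 m to 2800 m (dry): cools by 9.8 × 1.9 = 18.62°C, giving -13.12°C.
  From 2800 m to 3800 m (saturated): cools by 5.4 × 1 = 5.4°C, giving -18.52°C.
Environment:
  From 900 m to 2700 m (environment, lower layer): cools by 12.4 × 1.8 = 22.32°C, giving -16.82°C.
  From 2700 m to 3800 m (environment, upper layer): cools by 7 × 1.1 = 7.7°C, giving -24.52°C.
T_parcel − T_env = -18.52 − (-24.52) = +6°C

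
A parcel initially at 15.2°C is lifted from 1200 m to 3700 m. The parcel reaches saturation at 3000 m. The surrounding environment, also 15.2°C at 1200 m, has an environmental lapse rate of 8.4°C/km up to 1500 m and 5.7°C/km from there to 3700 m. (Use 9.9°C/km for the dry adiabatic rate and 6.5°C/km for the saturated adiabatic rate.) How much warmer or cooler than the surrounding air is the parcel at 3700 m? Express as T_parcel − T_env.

Parcel:
  Dry to 3000 m: -9.9 × 1.8 km = -17.82°C, so T = -2.62°C.
  Saturated to 3700 m: -6.5 × 0.7 km = -4.55°C, so T = -7.17°C.
Environment:
  Environment, lower layer to 1500 m: -8.4 × 0.3 km = -2.52°C, so T = 12.68°C.
  Environment, upper layer to 3700 m: -5.7 × 2.2 km = -12.54°C, so T = 0.14°C.
T_parcel − T_env = -7.17 − 0.14 = -7.31°C

-7.31°C (parcel cooler than environment)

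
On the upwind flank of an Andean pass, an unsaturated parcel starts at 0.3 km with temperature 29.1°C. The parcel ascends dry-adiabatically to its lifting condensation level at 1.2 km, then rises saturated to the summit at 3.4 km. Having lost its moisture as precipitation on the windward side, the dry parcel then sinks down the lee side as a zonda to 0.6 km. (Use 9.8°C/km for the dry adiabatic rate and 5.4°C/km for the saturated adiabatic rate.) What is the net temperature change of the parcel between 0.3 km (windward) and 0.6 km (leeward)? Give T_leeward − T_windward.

300 → 1200 m (dry, 9.8°C/km): ΔT = -9.8 × 0.9 = -8.82°C → T = 20.28°C
1200 → 3400 m (saturated, 5.4°C/km): ΔT = -5.4 × 2.2 = -11.88°C → T = 8.4°C
3400 → 600 m (dry descent, 9.8°C/km): ΔT = +9.8 × 2.8 = +27.44°C → T = 35.84°C
Net change vs windward start: 35.84 − 29.1 = +6.74°C

+6.74°C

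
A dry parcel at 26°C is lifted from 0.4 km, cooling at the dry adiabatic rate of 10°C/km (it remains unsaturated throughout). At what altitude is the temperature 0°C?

3 km

Height above start = (26 − 0) / 10 = 2.6 km
Altitude = 400 m + 2600 m = 3000 m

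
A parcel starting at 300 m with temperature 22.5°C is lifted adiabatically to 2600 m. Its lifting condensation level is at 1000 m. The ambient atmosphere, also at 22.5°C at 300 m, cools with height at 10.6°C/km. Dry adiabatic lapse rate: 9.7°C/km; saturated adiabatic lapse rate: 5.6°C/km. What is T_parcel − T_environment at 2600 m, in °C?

+8.63°C (parcel warmer than environment)

Parcel:
  From 300 m to 1000 m (dry): cools by 9.7 × 0.7 = 6.79°C, giving 15.71°C.
  From 1000 m to 2600 m (saturated): cools by 5.6 × 1.6 = 8.96°C, giving 6.75°C.
Environment:
  From 300 m to 2600 m (environment): cools by 10.6 × 2.3 = 24.38°C, giving -1.88°C.
T_parcel − T_env = 6.75 − (-1.88) = +8.63°C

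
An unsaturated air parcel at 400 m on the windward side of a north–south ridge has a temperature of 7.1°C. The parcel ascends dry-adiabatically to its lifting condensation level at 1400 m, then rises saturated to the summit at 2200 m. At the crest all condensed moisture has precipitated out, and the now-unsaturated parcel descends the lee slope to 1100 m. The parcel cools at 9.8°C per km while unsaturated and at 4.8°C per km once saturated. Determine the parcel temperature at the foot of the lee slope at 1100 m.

4.24°C

From 400 m to 1400 m (dry): cools by 9.8 × 1 = 9.8°C, giving -2.7°C.
From 1400 m to 2200 m (saturated): cools by 4.8 × 0.8 = 3.84°C, giving -6.54°C.
From 2200 m to 1100 m (dry descent): warms by 9.8 × 1.1 = 10.78°C, giving 4.24°C.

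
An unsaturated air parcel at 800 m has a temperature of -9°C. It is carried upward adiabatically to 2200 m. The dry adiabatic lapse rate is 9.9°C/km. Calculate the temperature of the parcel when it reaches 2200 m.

800–2200 m, dry adiabatic: Δz = 1.4 km ⇒ ΔT = -13.86°C; T = -22.86°C

-22.86°C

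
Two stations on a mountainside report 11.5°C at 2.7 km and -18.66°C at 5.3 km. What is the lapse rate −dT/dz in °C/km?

Γ = −ΔT/Δz = (11.5 − (-18.66)) / (5300 − 2700) m
  = 30.16°C / 2.6 km = 11.6°C/km

11.6°C/km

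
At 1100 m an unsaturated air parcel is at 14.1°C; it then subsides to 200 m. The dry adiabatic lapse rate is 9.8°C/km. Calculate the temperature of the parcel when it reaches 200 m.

22.92°C

From 1100 m to 200 m (dry adiabatic): warms by 9.8 × 0.9 = 8.82°C, giving 22.92°C.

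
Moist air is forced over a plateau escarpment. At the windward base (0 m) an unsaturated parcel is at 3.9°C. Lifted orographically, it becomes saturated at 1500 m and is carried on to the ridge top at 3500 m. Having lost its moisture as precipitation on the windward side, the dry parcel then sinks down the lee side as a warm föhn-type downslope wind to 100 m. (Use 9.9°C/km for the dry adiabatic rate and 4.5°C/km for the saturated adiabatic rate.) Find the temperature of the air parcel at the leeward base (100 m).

From 0 m to 1500 m (dry): cools by 9.9 × 1.5 = 14.85°C, giving -10.95°C.
From 1500 m to 3500 m (saturated): cools by 4.5 × 2 = 9°C, giving -19.95°C.
From 3500 m to 100 m (dry descent): warms by 9.9 × 3.4 = 33.66°C, giving 13.71°C.

13.71°C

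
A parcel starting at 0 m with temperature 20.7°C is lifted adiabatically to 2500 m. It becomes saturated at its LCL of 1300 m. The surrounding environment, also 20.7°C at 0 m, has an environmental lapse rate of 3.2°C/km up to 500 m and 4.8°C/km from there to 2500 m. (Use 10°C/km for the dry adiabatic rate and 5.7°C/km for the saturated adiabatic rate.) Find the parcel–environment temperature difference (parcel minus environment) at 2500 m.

-8.64°C (parcel cooler than environment)

Parcel:
  From 0 m to 1300 m (dry): cools by 10 × 1.3 = 13°C, giving 7.7°C.
  From 1300 m to 2500 m (saturated): cools by 5.7 × 1.2 = 6.84°C, giving 0.86°C.
Environment:
  From 0 m to 500 m (environment, lower layer): cools by 3.2 × 0.5 = 1.6°C, giving 19.1°C.
  From 500 m to 2500 m (environment, upper layer): cools by 4.8 × 2 = 9.6°C, giving 9.5°C.
T_parcel − T_env = 0.86 − 9.5 = -8.64°C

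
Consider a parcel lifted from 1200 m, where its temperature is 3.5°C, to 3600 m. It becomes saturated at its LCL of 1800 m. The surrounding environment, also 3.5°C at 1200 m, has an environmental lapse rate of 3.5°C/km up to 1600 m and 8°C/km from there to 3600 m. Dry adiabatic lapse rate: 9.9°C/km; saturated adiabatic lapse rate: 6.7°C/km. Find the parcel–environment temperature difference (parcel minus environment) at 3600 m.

-0.6°C (parcel cooler than environment)

Parcel:
  1200 → 1800 m (dry, 9.9°C/km): ΔT = -9.9 × 0.6 = -5.94°C → T = -2.44°C
  1800 → 3600 m (saturated, 6.7°C/km): ΔT = -6.7 × 1.8 = -12.06°C → T = -14.5°C
Environment:
  1200 → 1600 m (environment, lower layer, 3.5°C/km): ΔT = -3.5 × 0.4 = -1.4°C → T = 2.1°C
  1600 → 3600 m (environment, upper layer, 8°C/km): ΔT = -8 × 2 = -16°C → T = -13.9°C
T_parcel − T_env = -14.5 − (-13.9) = -0.6°C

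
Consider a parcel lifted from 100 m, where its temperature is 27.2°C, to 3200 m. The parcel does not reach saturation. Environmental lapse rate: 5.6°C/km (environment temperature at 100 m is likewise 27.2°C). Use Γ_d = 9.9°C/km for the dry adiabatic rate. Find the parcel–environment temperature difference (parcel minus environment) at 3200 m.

Parcel:
  Dry to 3200 m: -9.9 × 3.1 km = -30.69°C, so T = -3.49°C.
Environment:
  Environment to 3200 m: -5.6 × 3.1 km = -17.36°C, so T = 9.84°C.
T_parcel − T_env = -3.49 − 9.84 = -13.33°C

-13.33°C (parcel cooler than environment)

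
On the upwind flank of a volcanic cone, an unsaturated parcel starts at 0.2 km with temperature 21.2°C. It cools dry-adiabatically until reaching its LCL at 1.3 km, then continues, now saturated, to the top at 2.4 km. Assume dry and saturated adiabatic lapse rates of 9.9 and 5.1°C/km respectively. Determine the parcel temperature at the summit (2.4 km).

4.7°C

From 200 m to 1300 m (dry): cools by 9.9 × 1.1 = 10.89°C, giving 10.31°C.
From 1300 m to 2400 m (saturated): cools by 5.1 × 1.1 = 5.61°C, giving 4.7°C.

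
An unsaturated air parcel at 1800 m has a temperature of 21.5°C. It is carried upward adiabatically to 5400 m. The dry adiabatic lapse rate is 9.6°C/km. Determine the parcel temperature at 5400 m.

-13.06°C

1800 → 5400 m (dry adiabatic, 9.6°C/km): ΔT = -9.6 × 3.6 = -34.56°C → T = -13.06°C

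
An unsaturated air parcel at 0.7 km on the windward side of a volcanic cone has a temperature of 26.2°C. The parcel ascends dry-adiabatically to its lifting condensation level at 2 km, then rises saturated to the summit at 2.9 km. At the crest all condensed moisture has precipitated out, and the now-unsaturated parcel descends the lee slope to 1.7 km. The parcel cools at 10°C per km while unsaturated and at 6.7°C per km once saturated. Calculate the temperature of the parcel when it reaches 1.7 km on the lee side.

19.17°C

From 700 m to 2000 m (dry): cools by 10 × 1.3 = 13°C, giving 13.2°C.
From 2000 m to 2900 m (saturated): cools by 6.7 × 0.9 = 6.03°C, giving 7.17°C.
From 2900 m to 1700 m (dry descent): warms by 10 × 1.2 = 12°C, giving 19.17°C.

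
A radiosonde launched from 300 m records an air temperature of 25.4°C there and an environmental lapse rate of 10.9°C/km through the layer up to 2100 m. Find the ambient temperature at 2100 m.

Environmental to 2100 m: -10.9 × 1.8 km = -19.62°C, so T = 5.78°C.

5.78°C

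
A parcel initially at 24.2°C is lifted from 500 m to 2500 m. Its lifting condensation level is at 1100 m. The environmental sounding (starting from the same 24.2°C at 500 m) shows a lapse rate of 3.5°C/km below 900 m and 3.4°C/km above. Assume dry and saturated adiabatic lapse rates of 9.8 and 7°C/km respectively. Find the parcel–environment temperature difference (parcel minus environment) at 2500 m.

-8.84°C (parcel cooler than environment)

Parcel:
  Dry to 1100 m: -9.8 × 0.6 km = -5.88°C, so T = 18.32°C.
  Saturated to 2500 m: -7 × 1.4 km = -9.8°C, so T = 8.52°C.
Environment:
  Environment, lower layer to 900 m: -3.5 × 0.4 km = -1.4°C, so T = 22.8°C.
  Environment, upper layer to 2500 m: -3.4 × 1.6 km = -5.44°C, so T = 17.36°C.
T_parcel − T_env = 8.52 − 17.36 = -8.84°C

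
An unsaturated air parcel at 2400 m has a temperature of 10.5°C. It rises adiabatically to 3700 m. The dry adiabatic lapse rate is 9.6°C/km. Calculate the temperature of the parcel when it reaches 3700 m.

2400–3700 m, dry adiabatic: Δz = 1.3 km ⇒ ΔT = -12.48°C; T = -1.98°C

-1.98°C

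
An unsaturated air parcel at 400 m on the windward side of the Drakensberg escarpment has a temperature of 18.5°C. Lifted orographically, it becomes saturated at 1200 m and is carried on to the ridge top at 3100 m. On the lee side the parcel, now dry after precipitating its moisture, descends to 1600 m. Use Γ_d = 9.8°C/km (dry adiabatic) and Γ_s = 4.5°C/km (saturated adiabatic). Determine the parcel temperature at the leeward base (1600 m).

16.81°C

From 400 m to 1200 m (dry): cools by 9.8 × 0.8 = 7.84°C, giving 10.66°C.
From 1200 m to 3100 m (saturated): cools by 4.5 × 1.9 = 8.55°C, giving 2.11°C.
From 3100 m to 1600 m (dry descent): warms by 9.8 × 1.5 = 14.7°C, giving 16.81°C.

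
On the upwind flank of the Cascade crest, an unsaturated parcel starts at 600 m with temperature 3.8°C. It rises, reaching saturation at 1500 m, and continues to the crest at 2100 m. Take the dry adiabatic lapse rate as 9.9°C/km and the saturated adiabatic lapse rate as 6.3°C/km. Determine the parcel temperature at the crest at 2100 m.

600–1500 m, dry: Δz = 0.9 km ⇒ ΔT = -8.91°C; T = -5.11°C
1500–2100 m, saturated: Δz = 0.6 km ⇒ ΔT = -3.78°C; T = -8.89°C

-8.89°C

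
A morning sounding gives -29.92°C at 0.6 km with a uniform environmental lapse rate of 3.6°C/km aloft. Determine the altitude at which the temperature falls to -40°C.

3.4 km

Height above start = (-29.92 − (-40)) / 3.6 = 2.8 km
Altitude = 600 m + 2800 m = 3400 m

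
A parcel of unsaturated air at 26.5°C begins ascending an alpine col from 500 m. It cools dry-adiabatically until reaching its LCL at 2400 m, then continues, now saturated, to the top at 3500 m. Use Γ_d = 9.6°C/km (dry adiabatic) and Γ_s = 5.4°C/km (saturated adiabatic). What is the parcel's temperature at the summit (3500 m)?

From 500 m to 2400 m (dry): cools by 9.6 × 1.9 = 18.24°C, giving 8.26°C.
From 2400 m to 3500 m (saturated): cools by 5.4 × 1.1 = 5.94°C, giving 2.32°C.

2.32°C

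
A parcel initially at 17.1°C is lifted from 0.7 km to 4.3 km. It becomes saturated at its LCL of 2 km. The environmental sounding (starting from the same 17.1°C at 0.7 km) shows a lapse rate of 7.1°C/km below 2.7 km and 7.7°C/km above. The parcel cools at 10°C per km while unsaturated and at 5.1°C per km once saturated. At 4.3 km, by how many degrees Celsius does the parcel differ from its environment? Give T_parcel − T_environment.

+1.79°C (parcel warmer than environment)

Parcel:
  700 → 2000 m (dry, 10°C/km): ΔT = -10 × 1.3 = -13°C → T = 4.1°C
  2000 → 4300 m (saturated, 5.1°C/km): ΔT = -5.1 × 2.3 = -11.73°C → T = -7.63°C
Environment:
  700 → 2700 m (environment, lower layer, 7.1°C/km): ΔT = -7.1 × 2 = -14.2°C → T = 2.9°C
  2700 → 4300 m (environment, upper layer, 7.7°C/km): ΔT = -7.7 × 1.6 = -12.32°C → T = -9.42°C
T_parcel − T_env = -7.63 − (-9.42) = +1.79°C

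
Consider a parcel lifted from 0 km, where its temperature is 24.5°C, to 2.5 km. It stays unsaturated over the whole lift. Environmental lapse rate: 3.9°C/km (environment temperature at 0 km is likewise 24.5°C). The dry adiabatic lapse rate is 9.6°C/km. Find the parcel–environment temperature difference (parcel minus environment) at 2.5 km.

Parcel:
  Dry to 2500 m: -9.6 × 2.5 km = -24°C, so T = 0.5°C.
Environment:
  Environment to 2500 m: -3.9 × 2.5 km = -9.75°C, so T = 14.75°C.
T_parcel − T_env = 0.5 − 14.75 = -14.25°C

-14.25°C (parcel cooler than environment)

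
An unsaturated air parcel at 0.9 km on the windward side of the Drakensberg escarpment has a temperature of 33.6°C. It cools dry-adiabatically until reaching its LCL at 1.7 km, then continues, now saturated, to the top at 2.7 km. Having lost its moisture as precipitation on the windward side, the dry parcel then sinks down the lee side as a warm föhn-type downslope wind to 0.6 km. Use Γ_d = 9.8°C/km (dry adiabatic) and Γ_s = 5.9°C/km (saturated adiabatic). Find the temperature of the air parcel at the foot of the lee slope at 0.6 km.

40.44°C

From 900 m to 1700 m (dry): cools by 9.8 × 0.8 = 7.84°C, giving 25.76°C.
From 1700 m to 2700 m (saturated): cools by 5.9 × 1 = 5.9°C, giving 19.86°C.
From 2700 m to 600 m (dry descent): warms by 9.8 × 2.1 = 20.58°C, giving 40.44°C.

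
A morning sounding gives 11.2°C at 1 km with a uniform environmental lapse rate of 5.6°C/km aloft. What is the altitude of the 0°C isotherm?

3 km

Height above start = (11.2 − 0) / 5.6 = 2 km
Altitude = 1000 m + 2000 m = 3000 m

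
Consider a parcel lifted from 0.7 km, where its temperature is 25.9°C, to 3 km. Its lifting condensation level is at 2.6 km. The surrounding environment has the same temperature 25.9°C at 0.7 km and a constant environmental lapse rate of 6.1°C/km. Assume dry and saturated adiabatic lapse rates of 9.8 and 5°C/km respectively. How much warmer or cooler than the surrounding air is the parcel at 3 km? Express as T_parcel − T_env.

Parcel:
  From 700 m to 2600 m (dry): cools by 9.8 × 1.9 = 18.62°C, giving 7.28°C.
  From 2600 m to 3000 m (saturated): cools by 5 × 0.4 = 2°C, giving 5.28°C.
Environment:
  From 700 m to 3000 m (environment): cools by 6.1 × 2.3 = 14.03°C, giving 11.87°C.
T_parcel − T_env = 5.28 − 11.87 = -6.59°C

-6.59°C (parcel cooler than environment)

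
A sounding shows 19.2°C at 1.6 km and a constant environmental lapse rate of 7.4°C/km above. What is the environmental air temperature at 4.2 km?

1600–4200 m, environmental: Δz = 2.6 km ⇒ ΔT = -19.24°C; T = -0.04°C

-0.04°C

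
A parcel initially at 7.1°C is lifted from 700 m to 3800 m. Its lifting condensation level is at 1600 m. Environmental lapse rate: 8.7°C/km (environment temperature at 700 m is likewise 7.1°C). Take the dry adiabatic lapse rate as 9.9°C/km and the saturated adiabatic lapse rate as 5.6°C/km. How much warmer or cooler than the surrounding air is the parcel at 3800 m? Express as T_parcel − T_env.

Parcel:
  From 700 m to 1600 m (dry): cools by 9.9 × 0.9 = 8.91°C, giving -1.81°C.
  From 1600 m to 3800 m (saturated): cools by 5.6 × 2.2 = 12.32°C, giving -14.13°C.
Environment:
  From 700 m to 3800 m (environment): cools by 8.7 × 3.1 = 26.97°C, giving -19.87°C.
T_parcel − T_env = -14.13 − (-19.87) = +5.74°C

+5.74°C (parcel warmer than environment)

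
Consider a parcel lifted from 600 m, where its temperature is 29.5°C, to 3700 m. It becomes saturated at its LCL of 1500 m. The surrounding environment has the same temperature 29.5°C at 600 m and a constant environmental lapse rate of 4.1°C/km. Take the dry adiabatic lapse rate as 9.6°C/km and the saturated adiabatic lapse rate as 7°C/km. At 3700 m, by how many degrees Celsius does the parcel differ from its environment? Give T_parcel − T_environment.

-11.33°C (parcel cooler than environment)

Parcel:
  From 600 m to 1500 m (dry): cools by 9.6 × 0.9 = 8.64°C, giving 20.86°C.
  From 1500 m to 3700 m (saturated): cools by 7 × 2.2 = 15.4°C, giving 5.46°C.
Environment:
  From 600 m to 3700 m (environment): cools by 4.1 × 3.1 = 12.71°C, giving 16.79°C.
T_parcel − T_env = 5.46 − 16.79 = -11.33°C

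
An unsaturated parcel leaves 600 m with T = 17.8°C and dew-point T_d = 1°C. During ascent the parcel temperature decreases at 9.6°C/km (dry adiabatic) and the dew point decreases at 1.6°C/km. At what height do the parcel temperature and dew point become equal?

T and T_d converge at 9.6 − 1.6 = 8°C per km
Height above start = (17.8 − 1) / 8 = 2.1 km
LCL altitude = 600 m + 2100 m = 2700 m

2700 m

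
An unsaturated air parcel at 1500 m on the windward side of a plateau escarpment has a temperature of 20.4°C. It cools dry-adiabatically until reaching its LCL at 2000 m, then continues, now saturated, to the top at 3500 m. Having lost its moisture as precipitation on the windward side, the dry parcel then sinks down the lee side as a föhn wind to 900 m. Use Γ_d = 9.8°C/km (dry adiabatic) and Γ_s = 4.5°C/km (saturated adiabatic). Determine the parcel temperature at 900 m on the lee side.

1500 → 2000 m (dry, 9.8°C/km): ΔT = -9.8 × 0.5 = -4.9°C → T = 15.5°C
2000 → 3500 m (saturated, 4.5°C/km): ΔT = -4.5 × 1.5 = -6.75°C → T = 8.75°C
3500 → 900 m (dry descent, 9.8°C/km): ΔT = +9.8 × 2.6 = +25.48°C → T = 34.23°C

34.23°C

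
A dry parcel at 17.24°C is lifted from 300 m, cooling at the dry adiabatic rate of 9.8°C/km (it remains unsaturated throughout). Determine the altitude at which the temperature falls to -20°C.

4100 m

Height above start = (17.24 − (-20)) / 9.8 = 3.8 km
Altitude = 300 m + 3800 m = 4100 m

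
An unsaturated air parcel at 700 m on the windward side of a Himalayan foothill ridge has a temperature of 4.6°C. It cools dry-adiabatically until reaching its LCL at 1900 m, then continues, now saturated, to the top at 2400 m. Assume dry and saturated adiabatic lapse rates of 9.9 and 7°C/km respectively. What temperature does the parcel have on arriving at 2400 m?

700–1900 m, dry: Δz = 1.2 km ⇒ ΔT = -11.88°C; T = -7.28°C
1900–2400 m, saturated: Δz = 0.5 km ⇒ ΔT = -3.5°C; T = -10.78°C

-10.78°C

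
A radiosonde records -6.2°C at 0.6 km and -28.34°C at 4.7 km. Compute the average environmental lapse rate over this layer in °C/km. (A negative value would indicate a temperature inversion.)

Γ = −ΔT/Δz = (-6.2 − (-28.34)) / (4700 − 600) m
  = 22.14°C / 4.1 km = 5.4°C/km

5.4°C/km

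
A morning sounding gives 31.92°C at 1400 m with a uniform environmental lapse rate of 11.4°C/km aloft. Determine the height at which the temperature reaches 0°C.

4200 m

Height above start = (31.92 − 0) / 11.4 = 2.8 km
Altitude = 1400 m + 2800 m = 4200 m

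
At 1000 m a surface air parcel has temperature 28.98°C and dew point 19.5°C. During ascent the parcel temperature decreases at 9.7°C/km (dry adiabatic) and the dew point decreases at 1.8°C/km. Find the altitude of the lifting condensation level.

T and T_d converge at 9.7 − 1.8 = 7.9°C per km
Height above start = (28.98 − 19.5) / 7.9 = 1.2 km
LCL altitude = 1000 m + 1200 m = 2200 m

2200 m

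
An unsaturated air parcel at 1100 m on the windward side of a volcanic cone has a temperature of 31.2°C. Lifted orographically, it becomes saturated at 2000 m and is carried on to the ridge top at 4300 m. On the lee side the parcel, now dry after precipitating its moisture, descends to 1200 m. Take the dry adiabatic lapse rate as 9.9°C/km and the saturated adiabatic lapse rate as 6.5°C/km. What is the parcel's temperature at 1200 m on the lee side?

38.03°C

Dry to 2000 m: -9.9 × 0.9 km = -8.91°C, so T = 22.29°C.
Saturated to 4300 m: -6.5 × 2.3 km = -14.95°C, so T = 7.34°C.
Dry descent to 1200 m: +9.9 × 3.1 km = +30.69°C, so T = 38.03°C.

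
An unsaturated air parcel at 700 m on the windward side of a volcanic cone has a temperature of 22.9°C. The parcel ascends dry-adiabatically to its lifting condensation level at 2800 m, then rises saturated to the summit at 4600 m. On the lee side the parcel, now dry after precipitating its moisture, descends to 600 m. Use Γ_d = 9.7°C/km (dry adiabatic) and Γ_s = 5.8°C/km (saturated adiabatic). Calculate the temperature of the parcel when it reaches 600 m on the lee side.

700 → 2800 m (dry, 9.7°C/km): ΔT = -9.7 × 2.1 = -20.37°C → T = 2.53°C
2800 → 4600 m (saturated, 5.8°C/km): ΔT = -5.8 × 1.8 = -10.44°C → T = -7.91°C
4600 → 600 m (dry descent, 9.7°C/km): ΔT = +9.7 × 4 = +38.8°C → T = 30.89°C

30.89°C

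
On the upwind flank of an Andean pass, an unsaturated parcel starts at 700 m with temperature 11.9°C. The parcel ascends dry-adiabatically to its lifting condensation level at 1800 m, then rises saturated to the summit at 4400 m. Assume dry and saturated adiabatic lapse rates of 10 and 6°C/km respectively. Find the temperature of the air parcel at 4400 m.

-14.7°C

From 700 m to 1800 m (dry): cools by 10 × 1.1 = 11°C, giving 0.9°C.
From 1800 m to 4400 m (saturated): cools by 6 × 2.6 = 15.6°C, giving -14.7°C.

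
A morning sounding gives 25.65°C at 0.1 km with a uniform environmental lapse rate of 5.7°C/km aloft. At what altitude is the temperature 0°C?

Height above start = (25.65 − 0) / 5.7 = 4.5 km
Altitude = 100 m + 4500 m = 4600 m

4.6 km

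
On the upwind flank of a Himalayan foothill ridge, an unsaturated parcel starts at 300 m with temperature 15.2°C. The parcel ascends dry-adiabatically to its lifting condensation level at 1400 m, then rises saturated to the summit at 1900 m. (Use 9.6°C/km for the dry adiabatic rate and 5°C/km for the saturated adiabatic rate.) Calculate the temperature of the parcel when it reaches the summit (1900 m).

300–1400 m, dry: Δz = 1.1 km ⇒ ΔT = -10.56°C; T = 4.64°C
1400–1900 m, saturated: Δz = 0.5 km ⇒ ΔT = -2.5°C; T = 2.14°C

2.14°C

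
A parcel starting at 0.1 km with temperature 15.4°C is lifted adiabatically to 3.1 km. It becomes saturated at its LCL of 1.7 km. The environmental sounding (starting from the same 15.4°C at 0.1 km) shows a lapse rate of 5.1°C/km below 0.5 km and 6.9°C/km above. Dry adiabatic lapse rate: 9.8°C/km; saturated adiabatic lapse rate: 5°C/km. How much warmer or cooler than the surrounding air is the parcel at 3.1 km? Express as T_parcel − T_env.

-2.7°C (parcel cooler than environment)

Parcel:
  100 → 1700 m (dry, 9.8°C/km): ΔT = -9.8 × 1.6 = -15.68°C → T = -0.28°C
  1700 → 3100 m (saturated, 5°C/km): ΔT = -5 × 1.4 = -7°C → T = -7.28°C
Environment:
  100 → 500 m (environment, lower layer, 5.1°C/km): ΔT = -5.1 × 0.4 = -2.04°C → T = 13.36°C
  500 → 3100 m (environment, upper layer, 6.9°C/km): ΔT = -6.9 × 2.6 = -17.94°C → T = -4.58°C
T_parcel − T_env = -7.28 − (-4.58) = -2.7°C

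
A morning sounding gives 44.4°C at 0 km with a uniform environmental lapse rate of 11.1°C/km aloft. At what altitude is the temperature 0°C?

Height above start = (44.4 − 0) / 11.1 = 4 km
Altitude = 0 m + 4000 m = 4000 m

4 km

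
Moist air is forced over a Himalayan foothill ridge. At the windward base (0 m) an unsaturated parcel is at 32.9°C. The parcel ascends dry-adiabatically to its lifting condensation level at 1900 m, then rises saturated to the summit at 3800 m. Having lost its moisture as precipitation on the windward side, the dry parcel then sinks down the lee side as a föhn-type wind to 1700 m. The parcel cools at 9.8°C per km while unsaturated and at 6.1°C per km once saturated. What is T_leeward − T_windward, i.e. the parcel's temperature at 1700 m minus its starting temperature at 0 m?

-9.63°C

0 → 1900 m (dry, 9.8°C/km): ΔT = -9.8 × 1.9 = -18.62°C → T = 14.28°C
1900 → 3800 m (saturated, 6.1°C/km): ΔT = -6.1 × 1.9 = -11.59°C → T = 2.69°C
3800 → 1700 m (dry descent, 9.8°C/km): ΔT = +9.8 × 2.1 = +20.58°C → T = 23.27°C
Net change vs windward start: 23.27 − 32.9 = -9.63°C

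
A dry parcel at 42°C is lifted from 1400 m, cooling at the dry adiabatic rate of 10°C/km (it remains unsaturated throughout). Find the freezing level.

5600 m

Height above start = (42 − 0) / 10 = 4.2 km
Altitude = 1400 m + 4200 m = 5600 m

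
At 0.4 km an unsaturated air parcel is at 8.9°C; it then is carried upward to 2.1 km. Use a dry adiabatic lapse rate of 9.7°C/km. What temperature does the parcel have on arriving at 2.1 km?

400–2100 m, dry adiabatic: Δz = 1.7 km ⇒ ΔT = -16.49°C; T = -7.59°C

-7.59°C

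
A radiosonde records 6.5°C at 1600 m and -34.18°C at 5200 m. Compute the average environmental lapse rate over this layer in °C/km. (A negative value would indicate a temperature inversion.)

11.3°C/km

Γ = −ΔT/Δz = (6.5 − (-34.18)) / (5200 − 1600) m
  = 40.68°C / 3.6 km = 11.3°C/km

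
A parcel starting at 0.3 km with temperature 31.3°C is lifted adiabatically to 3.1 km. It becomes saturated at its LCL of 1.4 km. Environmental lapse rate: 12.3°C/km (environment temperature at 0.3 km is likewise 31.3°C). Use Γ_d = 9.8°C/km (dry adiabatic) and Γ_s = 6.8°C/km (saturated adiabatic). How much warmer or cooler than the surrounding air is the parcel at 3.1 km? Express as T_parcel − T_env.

+12.1°C (parcel warmer than environment)

Parcel:
  300–1400 m, dry: Δz = 1.1 km ⇒ ΔT = -10.78°C; T = 20.52°C
  1400–3100 m, saturated: Δz = 1.7 km ⇒ ΔT = -11.56°C; T = 8.96°C
Environment:
  300–3100 m, environment: Δz = 2.8 km ⇒ ΔT = -34.44°C; T = -3.14°C
T_parcel − T_env = 8.96 − (-3.14) = +12.1°C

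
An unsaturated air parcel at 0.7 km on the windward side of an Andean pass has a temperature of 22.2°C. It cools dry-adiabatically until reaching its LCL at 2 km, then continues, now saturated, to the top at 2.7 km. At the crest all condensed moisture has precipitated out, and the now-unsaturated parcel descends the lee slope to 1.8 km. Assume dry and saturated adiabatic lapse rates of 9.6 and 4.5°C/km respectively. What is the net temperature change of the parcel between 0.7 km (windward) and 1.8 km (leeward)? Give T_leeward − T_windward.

Dry to 2000 m: -9.6 × 1.3 km = -12.48°C, so T = 9.72°C.
Saturated to 2700 m: -4.5 × 0.7 km = -3.15°C, so T = 6.57°C.
Dry descent to 1800 m: +9.6 × 0.9 km = +8.64°C, so T = 15.21°C.
Net change vs windward start: 15.21 − 22.2 = -6.99°C

-6.99°C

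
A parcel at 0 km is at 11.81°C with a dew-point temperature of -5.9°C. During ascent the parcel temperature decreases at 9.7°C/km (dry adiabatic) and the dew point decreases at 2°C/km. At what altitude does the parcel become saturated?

2.3 km

T and T_d converge at 9.7 − 2 = 7.7°C per km
Height above start = (11.81 − (-5.9)) / 7.7 = 2.3 km
LCL altitude = 0 m + 2300 m = 2300 m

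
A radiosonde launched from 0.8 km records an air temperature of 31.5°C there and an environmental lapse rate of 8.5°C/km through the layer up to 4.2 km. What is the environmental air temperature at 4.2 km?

From 800 m to 4200 m (environmental): cools by 8.5 × 3.4 = 28.9°C, giving 2.6°C.

2.6°C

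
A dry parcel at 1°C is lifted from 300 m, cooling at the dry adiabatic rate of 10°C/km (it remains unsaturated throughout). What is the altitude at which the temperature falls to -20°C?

Height above start = (1 − (-20)) / 10 = 2.1 km
Altitude = 300 m + 2100 m = 2400 m

2400 m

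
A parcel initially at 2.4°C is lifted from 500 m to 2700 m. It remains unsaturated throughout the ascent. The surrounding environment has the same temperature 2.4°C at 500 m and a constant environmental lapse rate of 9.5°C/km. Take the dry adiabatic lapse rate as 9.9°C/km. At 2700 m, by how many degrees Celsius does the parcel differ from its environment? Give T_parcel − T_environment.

Parcel:
  500 → 2700 m (dry, 9.9°C/km): ΔT = -9.9 × 2.2 = -21.78°C → T = -19.38°C
Environment:
  500 → 2700 m (environment, 9.5°C/km): ΔT = -9.5 × 2.2 = -20.9°C → T = -18.5°C
T_parcel − T_env = -19.38 − (-18.5) = -0.88°C

-0.88°C (parcel cooler than environment)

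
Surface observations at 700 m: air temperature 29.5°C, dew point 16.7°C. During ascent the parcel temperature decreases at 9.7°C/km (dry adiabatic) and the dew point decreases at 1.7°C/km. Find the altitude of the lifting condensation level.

T and T_d converge at 9.7 − 1.7 = 8°C per km
Height above start = (29.5 − 16.7) / 8 = 1.6 km
LCL altitude = 700 m + 1600 m = 2300 m

2300 m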